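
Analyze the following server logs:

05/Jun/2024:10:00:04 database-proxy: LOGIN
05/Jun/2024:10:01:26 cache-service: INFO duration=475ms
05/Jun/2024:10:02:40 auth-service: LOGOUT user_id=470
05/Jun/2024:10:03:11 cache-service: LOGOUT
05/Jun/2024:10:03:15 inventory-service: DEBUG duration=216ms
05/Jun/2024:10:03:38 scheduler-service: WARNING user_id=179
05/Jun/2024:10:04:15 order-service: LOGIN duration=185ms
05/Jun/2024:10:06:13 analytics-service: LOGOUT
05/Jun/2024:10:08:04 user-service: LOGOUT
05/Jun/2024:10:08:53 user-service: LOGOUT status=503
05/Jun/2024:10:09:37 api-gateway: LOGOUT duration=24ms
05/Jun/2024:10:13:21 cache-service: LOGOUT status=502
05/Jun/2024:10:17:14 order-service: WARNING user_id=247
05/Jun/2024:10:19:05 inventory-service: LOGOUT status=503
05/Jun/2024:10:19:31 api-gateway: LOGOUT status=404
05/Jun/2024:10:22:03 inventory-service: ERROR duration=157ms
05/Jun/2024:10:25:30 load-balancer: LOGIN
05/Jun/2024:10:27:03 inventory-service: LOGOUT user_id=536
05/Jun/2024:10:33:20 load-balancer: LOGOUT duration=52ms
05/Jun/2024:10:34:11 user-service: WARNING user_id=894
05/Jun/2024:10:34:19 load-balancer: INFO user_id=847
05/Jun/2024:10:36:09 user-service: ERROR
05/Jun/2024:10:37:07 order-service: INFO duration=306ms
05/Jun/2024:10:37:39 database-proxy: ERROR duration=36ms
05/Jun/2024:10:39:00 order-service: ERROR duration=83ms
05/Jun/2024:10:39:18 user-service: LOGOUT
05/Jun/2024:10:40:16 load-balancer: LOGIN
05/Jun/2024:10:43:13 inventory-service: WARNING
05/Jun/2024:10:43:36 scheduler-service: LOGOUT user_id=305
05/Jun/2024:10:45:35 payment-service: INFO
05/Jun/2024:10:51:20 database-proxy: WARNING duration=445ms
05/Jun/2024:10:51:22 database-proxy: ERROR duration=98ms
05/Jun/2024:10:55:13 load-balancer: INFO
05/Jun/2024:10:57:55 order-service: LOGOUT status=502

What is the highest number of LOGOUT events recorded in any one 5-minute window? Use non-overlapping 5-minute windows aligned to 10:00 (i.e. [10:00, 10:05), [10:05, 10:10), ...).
4

To find the burst window:

1. Divide the log period into non-overlapping 5-minute windows starting at 10:00
2. Count LOGOUT events in each window
3. Find the window with maximum count
4. Maximum events in a window: 4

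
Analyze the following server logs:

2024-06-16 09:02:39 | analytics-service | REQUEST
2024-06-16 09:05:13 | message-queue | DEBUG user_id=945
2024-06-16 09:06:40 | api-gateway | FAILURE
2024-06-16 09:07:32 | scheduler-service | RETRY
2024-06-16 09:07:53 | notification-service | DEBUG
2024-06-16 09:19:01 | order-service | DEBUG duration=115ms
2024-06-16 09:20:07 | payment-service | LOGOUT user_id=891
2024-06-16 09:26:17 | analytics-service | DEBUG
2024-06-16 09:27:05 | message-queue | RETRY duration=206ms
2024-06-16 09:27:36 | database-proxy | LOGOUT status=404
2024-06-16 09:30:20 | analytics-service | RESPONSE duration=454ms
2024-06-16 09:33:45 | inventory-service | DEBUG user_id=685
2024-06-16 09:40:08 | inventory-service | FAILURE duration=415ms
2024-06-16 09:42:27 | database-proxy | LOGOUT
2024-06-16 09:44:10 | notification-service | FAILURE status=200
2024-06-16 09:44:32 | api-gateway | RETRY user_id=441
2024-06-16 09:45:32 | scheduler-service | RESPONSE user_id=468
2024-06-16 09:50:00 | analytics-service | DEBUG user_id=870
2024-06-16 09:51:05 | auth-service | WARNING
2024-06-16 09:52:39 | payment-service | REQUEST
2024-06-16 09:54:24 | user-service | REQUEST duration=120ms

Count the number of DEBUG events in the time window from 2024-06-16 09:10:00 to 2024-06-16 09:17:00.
0

To count events in the time window:

1. Window boundaries: 2024-06-16 09:10:00 to 2024-06-16 09:17:00
2. Filter for DEBUG events within this window
3. Count matching events: 0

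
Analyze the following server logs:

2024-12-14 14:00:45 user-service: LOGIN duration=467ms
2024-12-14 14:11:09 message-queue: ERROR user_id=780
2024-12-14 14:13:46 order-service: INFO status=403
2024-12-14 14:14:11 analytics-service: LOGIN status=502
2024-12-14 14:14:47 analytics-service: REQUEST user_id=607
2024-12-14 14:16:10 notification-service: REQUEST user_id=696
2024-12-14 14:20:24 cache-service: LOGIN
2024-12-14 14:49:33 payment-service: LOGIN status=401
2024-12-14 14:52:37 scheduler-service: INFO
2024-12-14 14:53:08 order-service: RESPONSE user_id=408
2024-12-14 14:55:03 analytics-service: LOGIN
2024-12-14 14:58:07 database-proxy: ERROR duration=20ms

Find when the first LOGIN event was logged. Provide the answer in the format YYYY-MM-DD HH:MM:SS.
2024-12-14 14:00:45

To find the first event:

1. Filter for all LOGIN events
2. Sort by timestamp
3. Select the first one
4. Timestamp: 2024-12-14 14:00:45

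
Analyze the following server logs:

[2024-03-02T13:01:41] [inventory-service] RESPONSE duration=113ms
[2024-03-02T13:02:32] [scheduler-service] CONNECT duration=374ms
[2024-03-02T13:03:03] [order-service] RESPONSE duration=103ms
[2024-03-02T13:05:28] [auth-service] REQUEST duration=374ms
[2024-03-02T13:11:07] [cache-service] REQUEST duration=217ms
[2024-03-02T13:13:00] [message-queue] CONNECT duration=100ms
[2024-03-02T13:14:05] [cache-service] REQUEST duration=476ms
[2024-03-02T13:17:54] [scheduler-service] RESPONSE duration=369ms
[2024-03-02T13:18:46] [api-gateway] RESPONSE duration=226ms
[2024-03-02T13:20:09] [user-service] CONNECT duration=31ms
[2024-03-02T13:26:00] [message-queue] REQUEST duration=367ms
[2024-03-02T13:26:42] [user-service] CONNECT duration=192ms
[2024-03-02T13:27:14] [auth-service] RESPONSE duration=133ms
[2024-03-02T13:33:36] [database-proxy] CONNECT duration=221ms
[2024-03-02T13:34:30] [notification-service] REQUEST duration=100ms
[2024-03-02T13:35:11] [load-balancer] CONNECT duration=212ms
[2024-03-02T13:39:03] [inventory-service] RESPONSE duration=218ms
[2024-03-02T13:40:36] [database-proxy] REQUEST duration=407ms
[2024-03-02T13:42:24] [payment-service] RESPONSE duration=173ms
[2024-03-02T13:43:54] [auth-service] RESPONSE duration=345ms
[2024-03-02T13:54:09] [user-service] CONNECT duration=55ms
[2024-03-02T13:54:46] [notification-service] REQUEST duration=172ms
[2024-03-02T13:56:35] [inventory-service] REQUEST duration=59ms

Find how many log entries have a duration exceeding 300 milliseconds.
7

To count timeouts:

1. Threshold: 300ms
2. Extract duration from each log entry
3. Count entries where duration > 300
4. Timeout count: 7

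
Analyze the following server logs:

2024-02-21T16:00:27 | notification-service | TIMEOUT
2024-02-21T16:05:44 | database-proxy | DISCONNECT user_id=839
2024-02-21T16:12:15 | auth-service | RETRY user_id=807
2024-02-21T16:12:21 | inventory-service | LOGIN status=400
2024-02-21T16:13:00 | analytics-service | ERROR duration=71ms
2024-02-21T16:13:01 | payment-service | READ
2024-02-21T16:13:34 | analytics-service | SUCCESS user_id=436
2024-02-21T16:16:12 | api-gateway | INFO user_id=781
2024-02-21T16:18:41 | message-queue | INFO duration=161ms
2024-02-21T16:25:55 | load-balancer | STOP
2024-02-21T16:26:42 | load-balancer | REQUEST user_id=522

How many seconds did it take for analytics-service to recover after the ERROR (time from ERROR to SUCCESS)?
34

To calculate recovery time:

1. Find ERROR event for analytics-service: 2024-02-21T16:13:00
2. Find next SUCCESS event for analytics-service: 2024-02-21T16:13:34
3. Recovery time: 2024-02-21T16:13:34 - 2024-02-21T16:13:00 = 34 seconds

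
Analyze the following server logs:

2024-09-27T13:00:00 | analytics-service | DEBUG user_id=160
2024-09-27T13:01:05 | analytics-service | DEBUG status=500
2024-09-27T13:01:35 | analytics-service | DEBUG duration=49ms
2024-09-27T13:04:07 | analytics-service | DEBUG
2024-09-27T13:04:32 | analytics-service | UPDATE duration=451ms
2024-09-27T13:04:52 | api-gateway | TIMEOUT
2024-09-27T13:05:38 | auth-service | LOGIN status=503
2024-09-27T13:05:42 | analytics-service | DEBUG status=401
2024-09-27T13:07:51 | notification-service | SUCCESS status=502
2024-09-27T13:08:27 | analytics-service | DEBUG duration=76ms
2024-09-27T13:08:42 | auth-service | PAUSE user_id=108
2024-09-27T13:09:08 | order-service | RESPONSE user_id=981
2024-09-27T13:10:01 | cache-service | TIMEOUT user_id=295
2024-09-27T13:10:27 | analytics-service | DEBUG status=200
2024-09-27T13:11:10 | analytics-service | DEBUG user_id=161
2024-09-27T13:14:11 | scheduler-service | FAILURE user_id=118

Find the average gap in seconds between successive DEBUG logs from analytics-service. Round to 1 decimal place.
95.7

To calculate average interval:

1. Find all DEBUG events for analytics-service in order
2. Calculate time gaps between consecutive events
3. Compute mean of gaps: 670 / 7 = 95.7 seconds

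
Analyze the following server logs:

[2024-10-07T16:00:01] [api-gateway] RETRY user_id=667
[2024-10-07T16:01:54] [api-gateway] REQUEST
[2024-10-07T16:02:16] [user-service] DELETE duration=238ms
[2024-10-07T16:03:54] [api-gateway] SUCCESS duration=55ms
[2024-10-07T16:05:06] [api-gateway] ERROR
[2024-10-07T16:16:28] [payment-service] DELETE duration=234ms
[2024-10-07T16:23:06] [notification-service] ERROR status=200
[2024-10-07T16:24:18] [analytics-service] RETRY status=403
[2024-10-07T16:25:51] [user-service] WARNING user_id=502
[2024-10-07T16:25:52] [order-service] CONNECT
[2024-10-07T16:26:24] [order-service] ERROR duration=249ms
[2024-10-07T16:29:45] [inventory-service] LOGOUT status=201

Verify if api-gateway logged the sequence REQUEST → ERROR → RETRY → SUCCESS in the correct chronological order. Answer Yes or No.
No

To verify sequence order:

1. Find all events in sequence REQUEST → ERROR → RETRY → SUCCESS for api-gateway
2. Extract their timestamps
3. Check if timestamps are in ascending order
4. Result: No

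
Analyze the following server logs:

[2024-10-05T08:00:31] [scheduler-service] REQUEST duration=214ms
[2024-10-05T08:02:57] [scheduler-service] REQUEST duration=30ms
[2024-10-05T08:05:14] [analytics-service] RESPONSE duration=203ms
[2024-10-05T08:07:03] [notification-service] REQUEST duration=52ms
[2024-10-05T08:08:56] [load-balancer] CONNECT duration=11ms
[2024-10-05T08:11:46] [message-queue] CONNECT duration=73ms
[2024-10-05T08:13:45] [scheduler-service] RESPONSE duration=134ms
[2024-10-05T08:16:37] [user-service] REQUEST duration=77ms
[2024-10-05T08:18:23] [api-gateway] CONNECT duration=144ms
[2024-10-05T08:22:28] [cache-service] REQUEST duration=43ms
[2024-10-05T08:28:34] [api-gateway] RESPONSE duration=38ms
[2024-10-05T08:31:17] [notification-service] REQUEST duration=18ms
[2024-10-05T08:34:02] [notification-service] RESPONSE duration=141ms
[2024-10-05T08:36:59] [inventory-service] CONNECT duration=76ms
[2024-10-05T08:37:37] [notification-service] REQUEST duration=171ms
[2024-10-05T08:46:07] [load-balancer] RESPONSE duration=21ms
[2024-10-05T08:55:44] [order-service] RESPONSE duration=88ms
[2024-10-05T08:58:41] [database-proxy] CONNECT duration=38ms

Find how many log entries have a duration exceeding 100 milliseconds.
6

To count timeouts:

1. Threshold: 100ms
2. Extract duration from each log entry
3. Count entries where duration > 100
4. Timeout count: 6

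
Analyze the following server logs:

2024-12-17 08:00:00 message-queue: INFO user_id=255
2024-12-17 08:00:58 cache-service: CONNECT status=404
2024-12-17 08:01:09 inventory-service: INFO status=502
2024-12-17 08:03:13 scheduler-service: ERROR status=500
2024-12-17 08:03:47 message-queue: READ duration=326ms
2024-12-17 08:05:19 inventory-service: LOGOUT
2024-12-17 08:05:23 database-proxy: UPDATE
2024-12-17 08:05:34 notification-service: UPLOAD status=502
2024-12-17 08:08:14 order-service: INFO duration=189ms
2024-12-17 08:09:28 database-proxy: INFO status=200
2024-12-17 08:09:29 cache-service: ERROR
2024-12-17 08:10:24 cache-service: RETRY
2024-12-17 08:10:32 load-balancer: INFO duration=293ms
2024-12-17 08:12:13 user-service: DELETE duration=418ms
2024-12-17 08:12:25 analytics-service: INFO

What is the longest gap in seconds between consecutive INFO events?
425

To find the longest gap:

1. Extract all INFO events in chronological order
2. Calculate time differences between consecutive events
3. Find the maximum difference
4. Longest gap: 425 seconds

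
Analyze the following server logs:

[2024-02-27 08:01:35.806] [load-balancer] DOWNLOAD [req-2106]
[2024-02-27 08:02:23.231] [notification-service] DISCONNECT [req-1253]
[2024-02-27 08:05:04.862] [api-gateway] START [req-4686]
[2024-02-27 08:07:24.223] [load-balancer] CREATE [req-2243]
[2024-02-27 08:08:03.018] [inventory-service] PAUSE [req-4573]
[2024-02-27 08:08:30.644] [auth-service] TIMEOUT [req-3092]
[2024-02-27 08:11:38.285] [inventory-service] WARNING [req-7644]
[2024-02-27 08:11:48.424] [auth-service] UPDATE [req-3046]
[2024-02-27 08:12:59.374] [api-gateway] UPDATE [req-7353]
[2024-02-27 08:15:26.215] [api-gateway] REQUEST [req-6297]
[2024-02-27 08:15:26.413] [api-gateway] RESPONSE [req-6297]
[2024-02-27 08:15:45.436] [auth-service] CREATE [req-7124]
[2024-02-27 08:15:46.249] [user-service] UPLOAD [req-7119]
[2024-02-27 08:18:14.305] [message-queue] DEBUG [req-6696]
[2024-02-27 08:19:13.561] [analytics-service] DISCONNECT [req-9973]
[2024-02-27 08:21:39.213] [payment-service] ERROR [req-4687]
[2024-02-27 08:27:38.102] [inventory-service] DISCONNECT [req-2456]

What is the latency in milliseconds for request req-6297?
198

To calculate latency:

1. Find REQUEST with id req-6297: 2024-02-27 08:15:26.215
2. Find RESPONSE with id req-6297: 2024-02-27 08:15:26.413
3. Latency: 2024-02-27 08:15:26.413 - 2024-02-27 08:15:26.215 = 198ms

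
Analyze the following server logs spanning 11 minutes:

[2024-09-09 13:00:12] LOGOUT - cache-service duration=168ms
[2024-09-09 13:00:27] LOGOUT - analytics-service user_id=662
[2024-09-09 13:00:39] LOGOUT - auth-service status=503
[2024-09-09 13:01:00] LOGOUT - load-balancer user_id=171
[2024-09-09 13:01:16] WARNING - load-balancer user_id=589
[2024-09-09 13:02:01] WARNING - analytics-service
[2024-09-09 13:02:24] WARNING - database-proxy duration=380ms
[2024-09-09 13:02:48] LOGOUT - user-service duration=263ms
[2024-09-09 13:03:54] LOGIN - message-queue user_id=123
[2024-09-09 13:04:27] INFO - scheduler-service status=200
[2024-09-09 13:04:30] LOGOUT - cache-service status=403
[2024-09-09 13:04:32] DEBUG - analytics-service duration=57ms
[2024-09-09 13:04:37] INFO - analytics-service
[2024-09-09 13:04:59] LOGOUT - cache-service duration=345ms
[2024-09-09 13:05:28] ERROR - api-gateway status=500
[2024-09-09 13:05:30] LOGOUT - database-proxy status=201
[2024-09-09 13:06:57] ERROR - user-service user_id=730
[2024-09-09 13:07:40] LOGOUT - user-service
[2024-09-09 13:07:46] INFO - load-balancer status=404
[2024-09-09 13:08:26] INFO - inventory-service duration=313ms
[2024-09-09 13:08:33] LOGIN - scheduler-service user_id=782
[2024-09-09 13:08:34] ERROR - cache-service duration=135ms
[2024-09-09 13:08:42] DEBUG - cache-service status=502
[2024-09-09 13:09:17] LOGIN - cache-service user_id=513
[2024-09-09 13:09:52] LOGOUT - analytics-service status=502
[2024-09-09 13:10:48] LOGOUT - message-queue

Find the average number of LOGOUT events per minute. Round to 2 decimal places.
1.0

To calculate the rate:

1. Count total LOGOUT events: 11
2. Total time period: 11 minutes
3. Rate = 11 / 11 = 1.0 events per minute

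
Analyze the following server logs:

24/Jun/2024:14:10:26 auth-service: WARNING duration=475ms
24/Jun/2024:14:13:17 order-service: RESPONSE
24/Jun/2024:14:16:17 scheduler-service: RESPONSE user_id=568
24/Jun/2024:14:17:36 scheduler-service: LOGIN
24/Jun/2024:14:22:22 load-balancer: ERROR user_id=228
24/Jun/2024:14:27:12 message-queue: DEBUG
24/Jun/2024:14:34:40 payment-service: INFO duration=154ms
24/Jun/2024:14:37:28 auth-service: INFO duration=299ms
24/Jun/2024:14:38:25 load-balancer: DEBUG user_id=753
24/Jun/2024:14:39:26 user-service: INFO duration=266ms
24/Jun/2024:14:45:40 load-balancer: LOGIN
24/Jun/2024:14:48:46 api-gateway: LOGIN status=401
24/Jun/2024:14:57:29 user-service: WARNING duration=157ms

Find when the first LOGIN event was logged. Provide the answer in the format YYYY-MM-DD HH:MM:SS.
2024-06-24 14:17:36

To find the first event:

1. Filter for all LOGIN events
2. Sort by timestamp
3. Select the first one
4. Timestamp: 2024-06-24 14:17:36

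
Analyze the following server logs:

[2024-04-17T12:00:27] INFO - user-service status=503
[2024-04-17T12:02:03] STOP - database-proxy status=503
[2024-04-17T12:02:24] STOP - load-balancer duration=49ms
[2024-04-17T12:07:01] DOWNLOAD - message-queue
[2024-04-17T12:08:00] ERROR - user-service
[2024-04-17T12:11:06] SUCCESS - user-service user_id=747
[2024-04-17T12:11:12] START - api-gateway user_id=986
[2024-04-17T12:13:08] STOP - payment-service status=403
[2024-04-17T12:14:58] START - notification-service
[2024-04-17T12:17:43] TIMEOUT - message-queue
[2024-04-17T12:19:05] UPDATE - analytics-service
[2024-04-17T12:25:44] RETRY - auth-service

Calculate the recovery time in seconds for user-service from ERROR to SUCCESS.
186

To calculate recovery time:

1. Find ERROR event for user-service: 2024-04-17T12:08:00
2. Find next SUCCESS event for user-service: 2024-04-17T12:11:06
3. Recovery time: 2024-04-17T12:11:06 - 2024-04-17T12:08:00 = 186 seconds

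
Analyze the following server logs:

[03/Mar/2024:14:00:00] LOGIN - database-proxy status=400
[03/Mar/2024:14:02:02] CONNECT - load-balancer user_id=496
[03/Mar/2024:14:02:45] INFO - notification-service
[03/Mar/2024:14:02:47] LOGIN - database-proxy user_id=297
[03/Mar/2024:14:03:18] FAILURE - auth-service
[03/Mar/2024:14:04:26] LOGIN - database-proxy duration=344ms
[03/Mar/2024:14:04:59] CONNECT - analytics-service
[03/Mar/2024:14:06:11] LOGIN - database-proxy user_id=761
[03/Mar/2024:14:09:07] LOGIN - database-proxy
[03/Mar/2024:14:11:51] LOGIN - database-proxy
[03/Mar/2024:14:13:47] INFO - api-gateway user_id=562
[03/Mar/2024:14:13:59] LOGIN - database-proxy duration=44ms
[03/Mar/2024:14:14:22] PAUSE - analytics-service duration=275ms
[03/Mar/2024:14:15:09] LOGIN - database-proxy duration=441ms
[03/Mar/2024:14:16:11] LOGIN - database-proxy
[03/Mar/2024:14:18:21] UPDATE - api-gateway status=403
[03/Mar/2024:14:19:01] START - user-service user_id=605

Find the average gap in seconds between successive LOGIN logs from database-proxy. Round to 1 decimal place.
121.4

To calculate average interval:

1. Find all LOGIN events for database-proxy in order
2. Calculate time gaps between consecutive events
3. Compute mean of gaps: 971 / 8 = 121.4 seconds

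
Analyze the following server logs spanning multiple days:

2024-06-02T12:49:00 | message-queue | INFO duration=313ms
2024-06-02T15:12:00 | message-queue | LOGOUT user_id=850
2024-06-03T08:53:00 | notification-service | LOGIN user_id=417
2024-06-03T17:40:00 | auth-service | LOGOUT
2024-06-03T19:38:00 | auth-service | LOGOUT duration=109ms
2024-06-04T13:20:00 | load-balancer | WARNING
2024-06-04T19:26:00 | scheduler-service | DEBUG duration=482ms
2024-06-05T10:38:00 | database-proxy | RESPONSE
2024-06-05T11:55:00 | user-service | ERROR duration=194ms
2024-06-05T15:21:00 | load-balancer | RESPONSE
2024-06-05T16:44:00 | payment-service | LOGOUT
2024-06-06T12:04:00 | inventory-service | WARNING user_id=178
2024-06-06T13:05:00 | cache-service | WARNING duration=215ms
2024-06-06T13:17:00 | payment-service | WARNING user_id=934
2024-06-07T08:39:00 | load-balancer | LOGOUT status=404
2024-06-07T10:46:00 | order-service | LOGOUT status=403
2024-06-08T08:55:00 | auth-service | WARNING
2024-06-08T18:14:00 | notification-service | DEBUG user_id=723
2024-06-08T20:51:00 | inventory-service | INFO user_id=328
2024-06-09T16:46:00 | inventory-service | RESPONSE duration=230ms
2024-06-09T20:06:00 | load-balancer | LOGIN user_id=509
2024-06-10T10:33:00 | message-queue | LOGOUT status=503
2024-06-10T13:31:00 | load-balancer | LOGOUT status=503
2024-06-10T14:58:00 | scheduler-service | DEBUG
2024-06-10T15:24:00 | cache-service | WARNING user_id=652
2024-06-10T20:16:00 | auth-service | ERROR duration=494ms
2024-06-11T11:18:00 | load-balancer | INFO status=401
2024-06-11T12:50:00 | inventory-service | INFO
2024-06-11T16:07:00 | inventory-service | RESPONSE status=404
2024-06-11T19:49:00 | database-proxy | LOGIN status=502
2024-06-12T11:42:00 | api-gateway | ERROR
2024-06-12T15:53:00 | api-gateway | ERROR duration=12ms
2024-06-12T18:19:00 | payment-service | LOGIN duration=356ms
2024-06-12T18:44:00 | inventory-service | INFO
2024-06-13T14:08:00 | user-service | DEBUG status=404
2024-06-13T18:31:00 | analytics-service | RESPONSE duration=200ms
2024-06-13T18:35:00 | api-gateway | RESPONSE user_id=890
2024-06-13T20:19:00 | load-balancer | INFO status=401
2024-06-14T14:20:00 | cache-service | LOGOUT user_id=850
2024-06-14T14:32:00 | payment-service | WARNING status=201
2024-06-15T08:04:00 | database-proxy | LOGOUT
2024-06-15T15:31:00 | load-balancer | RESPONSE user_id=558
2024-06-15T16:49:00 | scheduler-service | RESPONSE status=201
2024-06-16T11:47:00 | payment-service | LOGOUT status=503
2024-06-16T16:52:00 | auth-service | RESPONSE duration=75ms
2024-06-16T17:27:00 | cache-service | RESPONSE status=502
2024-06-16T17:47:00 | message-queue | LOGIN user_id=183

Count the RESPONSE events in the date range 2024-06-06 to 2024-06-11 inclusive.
2

To filter by date range:

1. Date range: 2024-06-06 through 2024-06-11, both dates inclusive
2. Filter for RESPONSE events whose date falls in this range
3. Count matching events: 2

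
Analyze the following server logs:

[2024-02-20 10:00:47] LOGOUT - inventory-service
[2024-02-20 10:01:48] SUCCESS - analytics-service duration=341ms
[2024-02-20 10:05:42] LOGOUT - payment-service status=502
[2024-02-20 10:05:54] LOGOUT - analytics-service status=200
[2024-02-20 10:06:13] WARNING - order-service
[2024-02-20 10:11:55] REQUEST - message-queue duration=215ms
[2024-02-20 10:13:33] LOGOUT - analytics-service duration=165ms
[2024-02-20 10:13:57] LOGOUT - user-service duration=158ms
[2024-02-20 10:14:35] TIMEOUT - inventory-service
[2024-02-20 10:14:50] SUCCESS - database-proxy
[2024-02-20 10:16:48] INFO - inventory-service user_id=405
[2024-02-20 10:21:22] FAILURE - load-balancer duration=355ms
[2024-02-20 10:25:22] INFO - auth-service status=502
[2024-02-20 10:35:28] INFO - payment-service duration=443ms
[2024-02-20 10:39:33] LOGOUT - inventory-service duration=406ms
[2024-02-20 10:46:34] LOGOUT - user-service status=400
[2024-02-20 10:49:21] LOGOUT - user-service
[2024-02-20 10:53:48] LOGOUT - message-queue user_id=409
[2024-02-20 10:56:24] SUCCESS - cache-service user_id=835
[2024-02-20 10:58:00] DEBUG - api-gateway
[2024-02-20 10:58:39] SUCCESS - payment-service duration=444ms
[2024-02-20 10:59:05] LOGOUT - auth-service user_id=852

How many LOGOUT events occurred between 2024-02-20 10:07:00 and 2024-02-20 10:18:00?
2

To count events in the time window:

1. Window boundaries: 2024-02-20 10:07:00 to 2024-02-20 10:18:00
2. Filter for LOGOUT events within this window
3. Count matching events: 2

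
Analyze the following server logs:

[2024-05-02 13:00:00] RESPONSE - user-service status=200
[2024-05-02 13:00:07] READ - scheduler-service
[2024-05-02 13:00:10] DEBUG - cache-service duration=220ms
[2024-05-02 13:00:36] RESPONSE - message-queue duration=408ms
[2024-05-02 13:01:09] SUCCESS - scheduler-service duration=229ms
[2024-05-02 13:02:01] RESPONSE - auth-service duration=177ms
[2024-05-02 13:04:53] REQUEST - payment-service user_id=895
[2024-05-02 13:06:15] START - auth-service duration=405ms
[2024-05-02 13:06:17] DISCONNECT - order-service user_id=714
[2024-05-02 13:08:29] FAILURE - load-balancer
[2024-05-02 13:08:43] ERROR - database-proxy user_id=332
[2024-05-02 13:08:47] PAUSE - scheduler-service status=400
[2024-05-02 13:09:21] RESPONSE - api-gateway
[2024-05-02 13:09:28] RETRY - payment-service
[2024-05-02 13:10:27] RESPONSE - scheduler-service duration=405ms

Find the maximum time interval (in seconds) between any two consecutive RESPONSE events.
440

To find the longest gap:

1. Extract all RESPONSE events in chronological order
2. Calculate time differences between consecutive events
3. Find the maximum difference
4. Longest gap: 440 seconds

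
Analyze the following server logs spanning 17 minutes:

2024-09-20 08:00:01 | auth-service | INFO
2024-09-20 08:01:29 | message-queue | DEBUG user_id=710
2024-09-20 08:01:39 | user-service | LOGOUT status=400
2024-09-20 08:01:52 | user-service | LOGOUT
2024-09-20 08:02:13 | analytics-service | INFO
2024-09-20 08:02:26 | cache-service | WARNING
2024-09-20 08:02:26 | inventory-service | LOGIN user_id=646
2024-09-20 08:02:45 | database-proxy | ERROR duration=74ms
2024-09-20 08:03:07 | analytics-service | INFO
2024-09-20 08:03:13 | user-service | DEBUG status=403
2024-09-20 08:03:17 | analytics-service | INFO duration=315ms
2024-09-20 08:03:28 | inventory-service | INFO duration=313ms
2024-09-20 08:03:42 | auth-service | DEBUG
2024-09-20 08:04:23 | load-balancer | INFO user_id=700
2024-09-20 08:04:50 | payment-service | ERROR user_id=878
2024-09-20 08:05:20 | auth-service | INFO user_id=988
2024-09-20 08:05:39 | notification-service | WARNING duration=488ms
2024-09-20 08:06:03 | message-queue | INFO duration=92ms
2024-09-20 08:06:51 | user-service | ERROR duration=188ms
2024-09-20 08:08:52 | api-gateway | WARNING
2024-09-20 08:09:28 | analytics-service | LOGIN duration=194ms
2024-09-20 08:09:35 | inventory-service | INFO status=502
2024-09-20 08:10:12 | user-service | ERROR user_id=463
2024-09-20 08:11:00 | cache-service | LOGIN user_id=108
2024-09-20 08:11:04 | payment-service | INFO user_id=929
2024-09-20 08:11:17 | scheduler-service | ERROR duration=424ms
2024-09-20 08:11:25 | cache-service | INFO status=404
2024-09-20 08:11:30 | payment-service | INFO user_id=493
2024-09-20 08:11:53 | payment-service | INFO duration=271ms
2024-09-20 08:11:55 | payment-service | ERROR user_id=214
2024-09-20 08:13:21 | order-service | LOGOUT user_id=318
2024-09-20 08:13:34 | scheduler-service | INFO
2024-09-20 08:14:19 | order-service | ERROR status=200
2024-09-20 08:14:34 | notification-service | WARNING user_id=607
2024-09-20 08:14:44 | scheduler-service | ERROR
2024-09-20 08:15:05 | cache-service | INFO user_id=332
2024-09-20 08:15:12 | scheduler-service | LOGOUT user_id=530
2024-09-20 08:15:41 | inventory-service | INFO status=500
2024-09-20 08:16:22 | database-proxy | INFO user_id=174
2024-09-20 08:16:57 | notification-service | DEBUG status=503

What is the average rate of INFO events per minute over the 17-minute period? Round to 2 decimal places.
1.0

To calculate the rate:

1. Count total INFO events: 17
2. Total time period: 17 minutes
3. Rate = 17 / 17 = 1.0 events per minute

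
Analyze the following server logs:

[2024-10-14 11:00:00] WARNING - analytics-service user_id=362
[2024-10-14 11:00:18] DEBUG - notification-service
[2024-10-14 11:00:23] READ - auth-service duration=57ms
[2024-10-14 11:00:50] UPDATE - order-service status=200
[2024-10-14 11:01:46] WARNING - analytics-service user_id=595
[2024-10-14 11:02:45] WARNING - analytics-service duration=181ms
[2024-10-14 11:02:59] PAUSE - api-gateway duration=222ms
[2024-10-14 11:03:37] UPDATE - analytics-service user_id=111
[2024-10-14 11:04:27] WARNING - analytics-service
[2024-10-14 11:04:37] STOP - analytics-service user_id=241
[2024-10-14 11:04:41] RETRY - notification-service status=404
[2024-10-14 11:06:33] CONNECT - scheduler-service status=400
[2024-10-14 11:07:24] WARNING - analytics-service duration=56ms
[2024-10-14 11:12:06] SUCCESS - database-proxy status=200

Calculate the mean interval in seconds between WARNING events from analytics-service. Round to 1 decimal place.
111.0

To calculate average interval:

1. Find all WARNING events for analytics-service in order
2. Calculate time gaps between consecutive events
3. Compute mean of gaps: 444 / 4 = 111.0 seconds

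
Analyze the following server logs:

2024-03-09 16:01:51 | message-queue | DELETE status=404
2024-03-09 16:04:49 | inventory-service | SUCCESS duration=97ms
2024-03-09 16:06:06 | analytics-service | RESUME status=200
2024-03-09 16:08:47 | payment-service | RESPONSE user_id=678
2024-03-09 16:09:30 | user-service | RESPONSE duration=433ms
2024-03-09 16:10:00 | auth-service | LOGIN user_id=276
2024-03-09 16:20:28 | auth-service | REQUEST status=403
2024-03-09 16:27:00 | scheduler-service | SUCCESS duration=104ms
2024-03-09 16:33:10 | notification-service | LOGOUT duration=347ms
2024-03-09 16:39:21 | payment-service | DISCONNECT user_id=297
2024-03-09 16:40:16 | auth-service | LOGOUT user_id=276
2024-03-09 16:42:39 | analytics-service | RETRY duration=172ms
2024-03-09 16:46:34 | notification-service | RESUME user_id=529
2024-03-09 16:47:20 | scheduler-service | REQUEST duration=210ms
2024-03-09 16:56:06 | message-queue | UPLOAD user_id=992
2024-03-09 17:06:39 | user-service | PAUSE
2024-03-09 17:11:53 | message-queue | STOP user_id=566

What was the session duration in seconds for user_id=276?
1816

To calculate session duration:

1. Find LOGIN event for user_id=276: 2024-03-09 16:10:00
2. Find LOGOUT event for user_id=276: 2024-03-09 16:40:16
3. Session duration: 2024-03-09 16:40:16 - 2024-03-09 16:10:00 = 1816 seconds (30 minutes)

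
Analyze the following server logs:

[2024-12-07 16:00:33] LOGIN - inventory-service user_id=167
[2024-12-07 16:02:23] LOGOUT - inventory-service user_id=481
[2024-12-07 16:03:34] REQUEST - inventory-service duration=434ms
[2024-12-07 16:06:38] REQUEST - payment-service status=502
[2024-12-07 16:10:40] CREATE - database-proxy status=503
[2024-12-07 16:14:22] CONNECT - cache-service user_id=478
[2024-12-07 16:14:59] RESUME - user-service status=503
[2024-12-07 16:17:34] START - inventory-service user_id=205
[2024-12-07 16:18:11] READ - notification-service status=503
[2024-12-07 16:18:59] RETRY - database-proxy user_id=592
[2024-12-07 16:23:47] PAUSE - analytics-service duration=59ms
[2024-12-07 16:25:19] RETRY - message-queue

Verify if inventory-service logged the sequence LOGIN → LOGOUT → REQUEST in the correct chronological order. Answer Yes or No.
Yes

To verify sequence order:

1. Find all events in sequence LOGIN → LOGOUT → REQUEST for inventory-service
2. Extract their timestamps
3. Check if timestamps are in ascending order
4. Result: Yes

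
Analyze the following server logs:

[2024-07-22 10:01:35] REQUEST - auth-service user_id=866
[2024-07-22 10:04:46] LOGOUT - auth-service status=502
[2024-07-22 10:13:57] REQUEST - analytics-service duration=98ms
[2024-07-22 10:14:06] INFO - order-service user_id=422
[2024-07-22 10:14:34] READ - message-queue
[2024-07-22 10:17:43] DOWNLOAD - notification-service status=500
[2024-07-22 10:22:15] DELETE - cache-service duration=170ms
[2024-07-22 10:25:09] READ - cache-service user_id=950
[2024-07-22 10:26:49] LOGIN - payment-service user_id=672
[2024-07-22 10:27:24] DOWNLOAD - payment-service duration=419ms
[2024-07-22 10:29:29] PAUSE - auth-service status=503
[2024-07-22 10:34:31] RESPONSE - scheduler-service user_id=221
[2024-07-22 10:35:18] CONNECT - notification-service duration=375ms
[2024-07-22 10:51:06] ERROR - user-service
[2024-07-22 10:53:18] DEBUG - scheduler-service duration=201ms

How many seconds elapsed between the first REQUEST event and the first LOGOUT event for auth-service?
191

To find the time between events:

1. Locate the first REQUEST event for auth-service: 2024-07-22 10:01:35
2. Locate the first LOGOUT event for auth-service: 2024-07-22 10:04:46
3. Calculate the difference: 2024-07-22 10:04:46 - 2024-07-22 10:01:35 = 191 seconds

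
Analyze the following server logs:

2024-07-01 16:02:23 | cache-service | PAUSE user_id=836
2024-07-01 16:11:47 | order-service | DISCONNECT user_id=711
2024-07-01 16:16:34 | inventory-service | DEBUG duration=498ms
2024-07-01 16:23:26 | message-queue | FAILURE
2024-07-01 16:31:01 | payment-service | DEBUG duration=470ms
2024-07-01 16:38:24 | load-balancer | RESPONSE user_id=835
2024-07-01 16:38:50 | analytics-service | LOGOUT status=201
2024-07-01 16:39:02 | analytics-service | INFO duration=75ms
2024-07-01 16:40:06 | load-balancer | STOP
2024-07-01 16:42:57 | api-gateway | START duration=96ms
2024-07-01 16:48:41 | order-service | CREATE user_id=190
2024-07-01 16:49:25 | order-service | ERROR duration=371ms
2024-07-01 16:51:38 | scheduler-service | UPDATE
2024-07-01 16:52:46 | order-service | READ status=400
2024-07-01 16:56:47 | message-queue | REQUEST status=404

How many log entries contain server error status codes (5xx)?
0

To find matching entries:

1. Pattern to match: server error status codes (5xx)
2. Scan each log entry for the pattern
3. Count matches: 0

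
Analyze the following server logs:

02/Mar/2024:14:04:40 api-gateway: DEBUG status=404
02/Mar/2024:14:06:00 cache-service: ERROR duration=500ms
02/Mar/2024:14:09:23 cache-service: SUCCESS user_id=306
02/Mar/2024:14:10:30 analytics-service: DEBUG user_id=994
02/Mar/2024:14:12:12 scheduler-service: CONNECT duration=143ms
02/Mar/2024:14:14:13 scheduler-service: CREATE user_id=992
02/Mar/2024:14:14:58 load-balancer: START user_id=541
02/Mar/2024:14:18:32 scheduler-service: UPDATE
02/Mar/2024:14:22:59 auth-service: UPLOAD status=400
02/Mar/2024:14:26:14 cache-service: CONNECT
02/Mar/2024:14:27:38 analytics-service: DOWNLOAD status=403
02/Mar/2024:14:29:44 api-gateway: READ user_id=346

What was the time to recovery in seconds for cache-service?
203

To calculate recovery time:

1. Find ERROR event for cache-service: 02/Mar/2024:14:06:00
2. Find next SUCCESS event for cache-service: 02/Mar/2024:14:09:23
3. Recovery time: 02/Mar/2024:14:09:23 - 02/Mar/2024:14:06:00 = 203 seconds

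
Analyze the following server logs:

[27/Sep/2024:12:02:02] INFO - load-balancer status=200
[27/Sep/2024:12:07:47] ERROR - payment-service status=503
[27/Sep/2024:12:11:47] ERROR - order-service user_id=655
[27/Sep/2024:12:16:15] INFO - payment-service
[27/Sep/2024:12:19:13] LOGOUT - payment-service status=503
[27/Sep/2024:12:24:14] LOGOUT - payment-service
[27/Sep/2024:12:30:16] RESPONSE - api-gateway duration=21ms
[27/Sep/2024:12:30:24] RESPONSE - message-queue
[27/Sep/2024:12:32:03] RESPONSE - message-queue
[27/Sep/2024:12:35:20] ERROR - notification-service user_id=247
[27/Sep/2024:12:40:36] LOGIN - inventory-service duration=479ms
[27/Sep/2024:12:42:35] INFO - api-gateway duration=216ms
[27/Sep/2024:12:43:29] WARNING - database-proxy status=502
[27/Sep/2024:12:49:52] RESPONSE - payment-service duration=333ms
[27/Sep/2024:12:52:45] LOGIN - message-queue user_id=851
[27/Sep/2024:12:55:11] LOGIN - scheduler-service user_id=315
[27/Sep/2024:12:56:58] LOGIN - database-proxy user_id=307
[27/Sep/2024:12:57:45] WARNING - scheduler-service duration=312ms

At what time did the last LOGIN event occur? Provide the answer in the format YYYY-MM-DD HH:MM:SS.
2024-09-27 12:56:58

To find the last event:

1. Filter for all LOGIN events
2. Sort by timestamp
3. Select the last one
4. Timestamp: 2024-09-27 12:56:58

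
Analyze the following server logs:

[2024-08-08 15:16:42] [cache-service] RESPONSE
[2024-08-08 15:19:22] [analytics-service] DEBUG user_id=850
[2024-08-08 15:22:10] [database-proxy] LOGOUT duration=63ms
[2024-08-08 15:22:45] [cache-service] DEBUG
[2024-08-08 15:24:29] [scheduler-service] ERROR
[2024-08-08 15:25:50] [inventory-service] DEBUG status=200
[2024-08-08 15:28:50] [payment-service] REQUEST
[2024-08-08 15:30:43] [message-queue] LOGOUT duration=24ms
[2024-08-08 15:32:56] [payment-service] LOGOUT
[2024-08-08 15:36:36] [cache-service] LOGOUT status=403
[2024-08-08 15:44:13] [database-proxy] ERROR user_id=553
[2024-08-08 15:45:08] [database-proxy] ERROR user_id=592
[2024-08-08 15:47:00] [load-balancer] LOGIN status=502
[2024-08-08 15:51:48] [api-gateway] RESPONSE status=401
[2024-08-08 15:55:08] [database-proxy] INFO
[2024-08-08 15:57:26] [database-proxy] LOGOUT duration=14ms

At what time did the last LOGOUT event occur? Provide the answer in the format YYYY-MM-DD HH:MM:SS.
2024-08-08 15:57:26

To find the last event:

1. Filter for all LOGOUT events
2. Sort by timestamp
3. Select the last one
4. Timestamp: 2024-08-08 15:57:26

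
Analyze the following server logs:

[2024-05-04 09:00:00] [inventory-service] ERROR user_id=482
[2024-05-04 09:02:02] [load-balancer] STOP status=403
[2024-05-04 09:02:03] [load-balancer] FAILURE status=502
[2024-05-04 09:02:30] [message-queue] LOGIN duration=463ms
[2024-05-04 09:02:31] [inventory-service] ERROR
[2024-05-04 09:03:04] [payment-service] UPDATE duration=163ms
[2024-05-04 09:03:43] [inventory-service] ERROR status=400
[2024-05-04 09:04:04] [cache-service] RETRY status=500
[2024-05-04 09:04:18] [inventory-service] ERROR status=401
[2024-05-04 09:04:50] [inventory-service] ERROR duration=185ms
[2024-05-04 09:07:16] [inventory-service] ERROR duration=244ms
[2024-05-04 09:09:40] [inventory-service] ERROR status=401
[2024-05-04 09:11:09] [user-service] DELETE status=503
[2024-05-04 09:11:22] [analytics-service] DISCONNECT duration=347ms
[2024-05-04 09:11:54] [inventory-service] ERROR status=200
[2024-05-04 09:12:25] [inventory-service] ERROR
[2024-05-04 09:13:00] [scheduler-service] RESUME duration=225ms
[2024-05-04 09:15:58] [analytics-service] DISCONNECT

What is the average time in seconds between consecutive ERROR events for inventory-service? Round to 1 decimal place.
93.1

To calculate average interval:

1. Find all ERROR events for inventory-service in order
2. Calculate time gaps between consecutive events
3. Compute mean of gaps: 745 / 8 = 93.1 seconds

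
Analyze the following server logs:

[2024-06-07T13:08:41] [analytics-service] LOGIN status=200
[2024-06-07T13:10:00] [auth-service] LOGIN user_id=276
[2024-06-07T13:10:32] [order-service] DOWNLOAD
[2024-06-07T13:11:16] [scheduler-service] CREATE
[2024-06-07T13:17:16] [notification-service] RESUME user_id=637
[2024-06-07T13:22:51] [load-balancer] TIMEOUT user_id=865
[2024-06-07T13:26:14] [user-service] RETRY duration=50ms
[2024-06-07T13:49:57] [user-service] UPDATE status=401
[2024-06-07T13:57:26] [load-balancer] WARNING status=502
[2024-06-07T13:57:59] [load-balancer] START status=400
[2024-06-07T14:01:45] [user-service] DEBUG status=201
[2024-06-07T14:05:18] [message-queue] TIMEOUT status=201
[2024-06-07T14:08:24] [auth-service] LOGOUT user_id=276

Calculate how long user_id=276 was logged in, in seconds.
3504

To calculate session duration:

1. Find LOGIN event for user_id=276: 2024-06-07T13:10:00
2. Find LOGOUT event for user_id=276: 2024-06-07T14:08:24
3. Session duration: 2024-06-07T14:08:24 - 2024-06-07T13:10:00 = 3504 seconds (58 minutes)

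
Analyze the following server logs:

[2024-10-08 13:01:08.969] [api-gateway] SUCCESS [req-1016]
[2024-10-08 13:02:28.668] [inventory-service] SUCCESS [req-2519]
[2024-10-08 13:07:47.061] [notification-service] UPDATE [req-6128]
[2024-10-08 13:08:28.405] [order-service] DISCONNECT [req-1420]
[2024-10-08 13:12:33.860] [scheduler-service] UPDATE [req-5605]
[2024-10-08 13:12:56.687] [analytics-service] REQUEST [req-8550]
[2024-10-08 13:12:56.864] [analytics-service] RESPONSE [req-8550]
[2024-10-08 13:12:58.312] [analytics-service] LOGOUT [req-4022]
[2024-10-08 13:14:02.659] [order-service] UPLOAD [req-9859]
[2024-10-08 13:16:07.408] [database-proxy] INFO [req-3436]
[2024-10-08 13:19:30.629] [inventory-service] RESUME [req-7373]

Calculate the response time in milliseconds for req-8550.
177

To calculate latency:

1. Find REQUEST with id req-8550: 2024-10-08 13:12:56.687
2. Find RESPONSE with id req-8550: 2024-10-08 13:12:56.864
3. Latency: 2024-10-08 13:12:56.864 - 2024-10-08 13:12:56.687 = 177ms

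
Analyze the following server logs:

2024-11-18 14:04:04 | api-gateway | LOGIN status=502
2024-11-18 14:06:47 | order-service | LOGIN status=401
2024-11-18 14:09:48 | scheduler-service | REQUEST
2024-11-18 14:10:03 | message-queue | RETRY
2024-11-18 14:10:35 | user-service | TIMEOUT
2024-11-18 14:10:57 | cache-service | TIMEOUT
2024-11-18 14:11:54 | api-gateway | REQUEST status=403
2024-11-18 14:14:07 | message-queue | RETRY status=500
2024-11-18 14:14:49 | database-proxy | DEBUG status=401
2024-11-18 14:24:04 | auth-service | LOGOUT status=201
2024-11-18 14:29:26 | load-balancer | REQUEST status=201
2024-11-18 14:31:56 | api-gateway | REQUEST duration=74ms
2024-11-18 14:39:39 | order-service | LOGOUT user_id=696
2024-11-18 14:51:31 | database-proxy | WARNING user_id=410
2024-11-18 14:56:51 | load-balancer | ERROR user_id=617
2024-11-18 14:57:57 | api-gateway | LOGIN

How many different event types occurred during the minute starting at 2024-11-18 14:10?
2

To count unique event types:

1. Filter events in the minute starting at 2024-11-18 14:10
2. Extract event types from matching entries
3. Count unique types: 2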